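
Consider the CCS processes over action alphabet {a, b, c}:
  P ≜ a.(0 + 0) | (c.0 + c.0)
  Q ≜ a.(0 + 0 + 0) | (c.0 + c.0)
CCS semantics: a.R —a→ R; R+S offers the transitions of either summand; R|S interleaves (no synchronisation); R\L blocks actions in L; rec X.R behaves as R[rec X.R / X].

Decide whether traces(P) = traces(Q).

YES

LTS(P): 4 reachable states
  s0 = a.(0 + 0) | (c.0 + c.0) :: ··a··> s1, ··c··> s2
  s1 = (0 + 0) | (c.0 + c.0) :: ··c··> s3
  s2 = a.(0 + 0) | 0 :: ··a··> s3
  s3 = (0 + 0) | 0 :: stopped
LTS(Q): 4 reachable states
  t0 = a.(0 + 0 + 0) | (c.0 + c.0) :: ··a··> t1, ··c··> t2
  t1 = (0 + 0 + 0) | (c.0 + c.0) :: ··c··> t3
  t2 = a.(0 + 0 + 0) | 0 :: ··a··> t3
  t3 = (0 + 0 + 0) | 0 :: stopped
Partition-refinement fixed point:
  B0 = {s0, t0}
  B1 = {s2, t2}
  B2 = {s3, t3}
  B3 = {s1, t1}
s0 ∈ B0, t0 ∈ B0 → same block
Bisimilar ⇒ trace-equivalent.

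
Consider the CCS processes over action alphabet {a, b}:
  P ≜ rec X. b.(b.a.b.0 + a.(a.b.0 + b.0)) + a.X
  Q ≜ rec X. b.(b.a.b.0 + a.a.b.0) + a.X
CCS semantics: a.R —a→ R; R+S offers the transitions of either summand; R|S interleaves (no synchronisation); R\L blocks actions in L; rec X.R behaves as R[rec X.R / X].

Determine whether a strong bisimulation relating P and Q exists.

NO

Reachable graph of P (6 states):
  u0 = rec X. b.(b.a.b.0 + a.(a.b.0 + b.0)) + a.X has moves ··a··> u0, ··b··> u1
  u1 = b.a.b.0 + a.(a.b.0 + b.0) has moves ··a··> u2, ··b··> u3
  u2 = a.b.0 + b.0 has moves ··a··> u4, ··b··> u5
  u3 = a.b.0 has moves ··a··> u4
  u4 = b.0 has moves ··b··> u5
  u5 = 0 has moves stopped
Reachable graph of Q (5 states):
  v0 = rec X. b.(b.a.b.0 + a.a.b.0) + a.X has moves ··a··> v0, ··b··> v1
  v1 = b.a.b.0 + a.a.b.0 has moves ··a··> v2, ··b··> v2
  v2 = a.b.0 has moves ··a··> v3
  v3 = b.0 has moves ··b··> v4
  v4 = 0 has moves stopped
Coarsest stable partition (strong bisimilarity classes):
  B0 = {u0}
  B1 = {u1}
  B2 = {u2}
  B3 = {u4, v3}
  B4 = {u5, v4}
  B5 = {u3, v2}
  B6 = {v0}
  B7 = {v1}
u0 ∈ B0, v0 ∈ B6 → different blocks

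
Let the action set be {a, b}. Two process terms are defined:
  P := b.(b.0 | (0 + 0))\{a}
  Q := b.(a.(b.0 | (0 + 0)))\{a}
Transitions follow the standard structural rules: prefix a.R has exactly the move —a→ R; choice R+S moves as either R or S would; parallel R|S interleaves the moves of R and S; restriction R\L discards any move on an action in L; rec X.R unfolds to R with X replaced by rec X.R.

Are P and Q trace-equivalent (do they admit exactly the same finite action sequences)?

NO — witness ⟨bb⟩

Reachable graph of P (3 states):
  s0 = b.(b.0 | (0 + 0))\{a} :: —b→ s1
  s1 = (b.0 | (0 + 0))\{a} :: —b→ s2
  s2 = (0 | (0 + 0))\{a} :: stopped
Reachable graph of Q (2 states):
  t0 = b.(a.(b.0 | (0 + 0)))\{a} :: —b→ t1
  t1 = (a.(b.0 | (0 + 0)))\{a} :: stopped
Run σ = ⟨bb⟩ on P: start {s0}
  after b @ step 1: {s1}
  after b @ step 2: {s2}
  P completes σ.
Run σ = ⟨bb⟩ on Q: start {t0}
  after b @ step 1: {t1}
  after b @ step 2: no successor for Q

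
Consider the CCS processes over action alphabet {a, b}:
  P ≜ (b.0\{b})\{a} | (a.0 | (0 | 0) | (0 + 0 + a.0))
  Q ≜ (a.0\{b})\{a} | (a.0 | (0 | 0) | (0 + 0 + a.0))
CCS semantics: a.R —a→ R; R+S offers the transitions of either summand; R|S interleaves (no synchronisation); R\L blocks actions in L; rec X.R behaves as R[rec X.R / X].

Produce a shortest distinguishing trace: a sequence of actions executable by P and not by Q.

LTS(P): 8 reachable states
  s0 = (b.0\{b})\{a} | (a.0 | (0 | 0) | (0 + 0 + a.0)) ⊢ =a=> s1, =a=> s2, =b=> s3
  s1 = (b.0\{b})\{a} | (0 | (0 | 0) | (0 + 0 + a.0)) ⊢ =a=> s4, =b=> s5
  s2 = (b.0\{b})\{a} | (a.0 | (0 | 0) | 0) ⊢ =a=> s4, =b=> s6
  s3 = 0\{b}\{a} | (a.0 | (0 | 0) | (0 + 0 + a.0)) ⊢ =a=> s5, =a=> s6
  s4 = (b.0\{b})\{a} | (0 | (0 | 0) | 0) ⊢ =b=> s7
  s5 = 0\{b}\{a} | (0 | (0 | 0) | (0 + 0 + a.0)) ⊢ =a=> s7
  s6 = 0\{b}\{a} | (a.0 | (0 | 0) | 0) ⊢ =a=> s7
  s7 = 0\{b}\{a} | (0 | (0 | 0) | 0) ⊢ ∅
LTS(Q): 4 reachable states
  t0 = (a.0\{b})\{a} | (a.0 | (0 | 0) | (0 + 0 + a.0)) ⊢ =a=> t1, =a=> t2
  t1 = (a.0\{b})\{a} | (0 | (0 | 0) | (0 + 0 + a.0)) ⊢ =a=> t3
  t2 = (a.0\{b})\{a} | (a.0 | (0 | 0) | 0) ⊢ =a=> t3
  t3 = (a.0\{b})\{a} | (0 | (0 | 0) | 0) ⊢ ∅
Trace ⟨b⟩ through P, begin at {s0}:
  step 1 (b): {s3}
  — P admits the full trace.
Trace ⟨b⟩ through Q, begin at {t0}:
  step 1 (b): ∅ (Q stuck)

b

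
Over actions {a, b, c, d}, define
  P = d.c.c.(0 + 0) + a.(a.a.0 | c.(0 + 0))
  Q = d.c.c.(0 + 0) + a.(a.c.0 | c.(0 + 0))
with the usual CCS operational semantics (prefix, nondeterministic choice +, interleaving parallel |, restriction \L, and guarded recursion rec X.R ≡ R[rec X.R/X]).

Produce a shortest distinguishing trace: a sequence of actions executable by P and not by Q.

aaa

LTS(P): 10 reachable states
  s0 = d.c.c.(0 + 0) + a.(a.a.0 | c.(0 + 0)) has moves -a-> s1, -d-> s2
  s1 = a.a.0 | c.(0 + 0) has moves -a-> s3, -c-> s4
  s2 = c.c.(0 + 0) has moves -c-> s5
  s3 = a.0 | c.(0 + 0) has moves -a-> s6, -c-> s7
  s4 = a.a.0 | (0 + 0) has moves -a-> s7
  s5 = c.(0 + 0) has moves -c-> s8
  s6 = 0 | c.(0 + 0) has moves -c-> s9
  s7 = a.0 | (0 + 0) has moves -a-> s9
  s8 = 0 + 0 has moves ∅
  s9 = 0 | (0 + 0) has moves ∅
LTS(Q): 10 reachable states
  t0 = d.c.c.(0 + 0) + a.(a.c.0 | c.(0 + 0)) has moves -a-> t1, -d-> t2
  t1 = a.c.0 | c.(0 + 0) has moves -a-> t3, -c-> t4
  t2 = c.c.(0 + 0) has moves -c-> t5
  t3 = c.0 | c.(0 + 0) has moves -c-> t6, -c-> t7
  t4 = a.c.0 | (0 + 0) has moves -a-> t7
  t5 = c.(0 + 0) has moves -c-> t8
  t6 = 0 | c.(0 + 0) has moves -c-> t9
  t7 = c.0 | (0 + 0) has moves -c-> t9
  t8 = 0 + 0 has moves ∅
  t9 = 0 | (0 + 0) has moves ∅
Run σ = ⟨aaa⟩ on P: start {s0}
  [1] a ⇒ {s1}
  [2] a ⇒ {s3}
  [3] a ⇒ {s6}
  P completes σ.
Run σ = ⟨aaa⟩ on Q: start {t0}
  [1] a ⇒ {t1}
  [2] a ⇒ {t3}
  [3] a ⇒ no successor for Q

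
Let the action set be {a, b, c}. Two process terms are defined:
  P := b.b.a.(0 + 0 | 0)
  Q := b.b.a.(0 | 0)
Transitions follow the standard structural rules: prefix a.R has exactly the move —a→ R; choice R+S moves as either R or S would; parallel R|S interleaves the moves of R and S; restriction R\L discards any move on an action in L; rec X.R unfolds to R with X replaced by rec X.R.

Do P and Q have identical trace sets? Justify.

LTS(P): 4 reachable states
  u0 = b.b.a.(0 + 0 | 0) | -b-> u1
  u1 = b.a.(0 + 0 | 0) | -b-> u2
  u2 = a.(0 + 0 | 0) | -a-> u3
  u3 = 0 + 0 | 0 | (no moves)
LTS(Q): 4 reachable states
  v0 = b.b.a.(0 | 0) | -b-> v1
  v1 = b.a.(0 | 0) | -b-> v2
  v2 = a.(0 | 0) | -a-> v3
  v3 = 0 | 0 | (no moves)
Partition-refinement fixed point:
  B0 = {u0, v0}
  B1 = {u1, v1}
  B2 = {u2, v2}
  B3 = {u3, v3}
u0 ∈ B0, v0 ∈ B0 → same block
Bisimilar ⇒ trace-equivalent.

trace-equivalent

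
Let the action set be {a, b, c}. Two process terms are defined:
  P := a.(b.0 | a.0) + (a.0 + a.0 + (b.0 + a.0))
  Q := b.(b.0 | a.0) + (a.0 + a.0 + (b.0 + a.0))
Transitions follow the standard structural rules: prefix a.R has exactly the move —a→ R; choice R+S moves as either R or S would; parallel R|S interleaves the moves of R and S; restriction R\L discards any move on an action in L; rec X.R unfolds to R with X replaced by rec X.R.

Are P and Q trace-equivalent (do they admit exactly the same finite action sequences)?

LTS(P): 6 reachable states
  u0 = a.(b.0 | a.0) + (a.0 + a.0 + (b.0 + a.0)) has moves =a=> u1, =a=> u2, =b=> u1
  u1 = 0 has moves stopped
  u2 = b.0 | a.0 has moves =a=> u3, =b=> u4
  u3 = b.0 | 0 has moves =b=> u5
  u4 = 0 | a.0 has moves =a=> u5
  u5 = 0 | 0 has moves stopped
LTS(Q): 6 reachable states
  v0 = b.(b.0 | a.0) + (a.0 + a.0 + (b.0 + a.0)) has moves =a=> v1, =b=> v1, =b=> v2
  v1 = 0 has moves stopped
  v2 = b.0 | a.0 has moves =a=> v3, =b=> v4
  v3 = b.0 | 0 has moves =b=> v5
  v4 = 0 | a.0 has moves =a=> v5
  v5 = 0 | 0 has moves stopped
Run σ = ⟨aa⟩ on P: start {u0}
  [1] a ⇒ {u1, u2}
  [2] a ⇒ {u3}
  P completes σ.
Run σ = ⟨aa⟩ on Q: start {v0}
  [1] a ⇒ {v1}
  [2] a ⇒ ∅ (Q stuck)

trace-distinct — witness ⟨aa⟩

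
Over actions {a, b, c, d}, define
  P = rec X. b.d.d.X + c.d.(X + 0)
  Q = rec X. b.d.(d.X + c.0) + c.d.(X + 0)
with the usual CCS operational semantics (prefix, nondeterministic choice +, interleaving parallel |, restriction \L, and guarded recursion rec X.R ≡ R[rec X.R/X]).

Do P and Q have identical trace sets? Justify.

trace-distinct — witness ⟨bdc⟩

P's transition system — 5 states:
  m0 = rec X. b.d.d.X + c.d.(X + 0) | --b--▸ m1, --c--▸ m2
  m1 = d.d.(rec X. b.d.d.X + c.d.(X + 0)) | --d--▸ m3
  m2 = d.((rec X. b.d.d.X + c.d.(X + 0)) + 0) | --d--▸ m4
  m3 = d.(rec X. b.d.d.X + c.d.(X + 0)) | --d--▸ m0
  m4 = (rec X. b.d.d.X + c.d.(X + 0)) + 0 | --b--▸ m1, --c--▸ m2
Q's transition system — 6 states:
  n0 = rec X. b.d.(d.X + c.0) + c.d.(X + 0) | --b--▸ n1, --c--▸ n2
  n1 = d.(d.(rec X. b.d.(d.X + c.0) + c.d.(X + 0)) + c.0) | --d--▸ n3
  n2 = d.((rec X. b.d.(d.X + c.0) + c.d.(X + 0)) + 0) | --d--▸ n4
  n3 = d.(rec X. b.d.(d.X + c.0) + c.d.(X + 0)) + c.0 | --c--▸ n5, --d--▸ n0
  n4 = (rec X. b.d.(d.X + c.0) + c.d.(X + 0)) + 0 | --b--▸ n1, --c--▸ n2
  n5 = 0 | (no moves)
Executing bdc from Q (initial set {n0}):
  after b @ step 1: {n1}
  after d @ step 2: {n3}
  after c @ step 3: {n5}
  — Q admits the full trace.
Executing bdc from P (initial set {m0}):
  after b @ step 1: {m1}
  after d @ step 2: {m3}
  after c @ step 3: ∅ (P stuck)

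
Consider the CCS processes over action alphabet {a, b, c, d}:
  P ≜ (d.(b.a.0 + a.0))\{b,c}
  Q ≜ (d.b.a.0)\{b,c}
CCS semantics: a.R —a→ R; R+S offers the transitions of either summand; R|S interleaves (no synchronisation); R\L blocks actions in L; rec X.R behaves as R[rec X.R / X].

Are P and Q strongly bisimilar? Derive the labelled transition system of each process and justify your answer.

P's transition system — 3 states:
  m0 = (d.(b.a.0 + a.0))\{b,c} → ··d··> m1
  m1 = (b.a.0 + a.0)\{b,c} → ··a··> m2
  m2 = 0\{b,c} → (no moves)
Q's transition system — 2 states:
  n0 = (d.b.a.0)\{b,c} → ··d··> n1
  n1 = (b.a.0)\{b,c} → (no moves)
Bisimilarity quotient blocks:
  B0 = {m0}
  B1 = {m1}
  B2 = {m2, n1}
  B3 = {n0}
m0 ∈ B0, n0 ∈ B3 → different blocks

P ≁ Q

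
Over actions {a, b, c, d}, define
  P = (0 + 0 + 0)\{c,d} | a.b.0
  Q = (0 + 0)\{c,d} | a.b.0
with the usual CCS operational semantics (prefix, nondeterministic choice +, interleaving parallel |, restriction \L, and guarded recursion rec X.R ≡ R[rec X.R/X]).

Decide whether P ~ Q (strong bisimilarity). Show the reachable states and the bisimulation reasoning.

LTS(P): 3 reachable states
  u0 = (0 + 0 + 0)\{c,d} | a.b.0 :: ··a··> u1
  u1 = (0 + 0 + 0)\{c,d} | b.0 :: ··b··> u2
  u2 = (0 + 0 + 0)\{c,d} | 0 :: ·
LTS(Q): 3 reachable states
  v0 = (0 + 0)\{c,d} | a.b.0 :: ··a··> v1
  v1 = (0 + 0)\{c,d} | b.0 :: ··b··> v2
  v2 = (0 + 0)\{c,d} | 0 :: ·
Coarsest stable partition (strong bisimilarity classes):
  B0 = {u0, v0}
  B1 = {u1, v1}
  B2 = {u2, v2}
u0 ∈ B0, v0 ∈ B0 → same block

P ~ Q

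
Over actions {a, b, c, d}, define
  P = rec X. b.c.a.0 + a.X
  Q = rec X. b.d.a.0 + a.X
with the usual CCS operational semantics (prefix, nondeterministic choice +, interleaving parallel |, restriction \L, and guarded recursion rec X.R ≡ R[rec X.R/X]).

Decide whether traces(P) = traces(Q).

trace-distinct — witness ⟨bc⟩

P's transition system — 4 states:
  s0 = rec X. b.c.a.0 + a.X :: -a-> s0, -b-> s1
  s1 = c.a.0 :: -c-> s2
  s2 = a.0 :: -a-> s3
  s3 = 0 :: ∅
Q's transition system — 4 states:
  t0 = rec X. b.d.a.0 + a.X :: -a-> t0, -b-> t1
  t1 = d.a.0 :: -d-> t2
  t2 = a.0 :: -a-> t3
  t3 = 0 :: ∅
Run σ = ⟨bc⟩ on P: start {s0}
  step 1 (b): {s1}
  step 2 (c): {s2}
  ✓ P
Run σ = ⟨bc⟩ on Q: start {t0}
  step 1 (b): {t1}
  step 2 (c): no successor for Q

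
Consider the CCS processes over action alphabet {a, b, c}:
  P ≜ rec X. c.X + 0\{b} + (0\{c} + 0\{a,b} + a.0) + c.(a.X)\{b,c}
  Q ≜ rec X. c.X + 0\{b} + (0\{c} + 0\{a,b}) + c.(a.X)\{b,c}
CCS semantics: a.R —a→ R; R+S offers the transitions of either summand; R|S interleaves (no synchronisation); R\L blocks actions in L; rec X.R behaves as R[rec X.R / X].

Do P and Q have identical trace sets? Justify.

LTS(P): 5 reachable states
  s0 = rec X. c.X + 0\{b} + (0\{c} + 0\{a,b} + a.0) + c.(a.X)\{b,c} ⊢ -a-> s1, -c-> s0, -c-> s2
  s1 = 0 ⊢ stopped
  s2 = (a.(rec X. c.X + 0\{b} + (0\{c} + 0\{a,b} + a.0) + c.(a.X)\{b,c}))\{b,c} ⊢ -a-> s3
  s3 = (rec X. c.X + 0\{b} + (0\{c} + 0\{a,b} + a.0) + c.(a.X)\{b,c})\{b,c} ⊢ -a-> s4
  s4 = 0\{b,c} ⊢ stopped
LTS(Q): 3 reachable states
  t0 = rec X. c.X + 0\{b} + (0\{c} + 0\{a,b}) + c.(a.X)\{b,c} ⊢ -c-> t0, -c-> t1
  t1 = (a.(rec X. c.X + 0\{b} + (0\{c} + 0\{a,b}) + c.(a.X)\{b,c}))\{b,c} ⊢ -a-> t2
  t2 = (rec X. c.X + 0\{b} + (0\{c} + 0\{a,b}) + c.(a.X)\{b,c})\{b,c} ⊢ stopped
Trace ⟨a⟩ through P, begin at {s0}:
  [1] a ⇒ {s1}
  P completes σ.
Trace ⟨a⟩ through Q, begin at {t0}:
  [1] a ⇒ ∅ (Q stuck)

trace-distinct — witness ⟨a⟩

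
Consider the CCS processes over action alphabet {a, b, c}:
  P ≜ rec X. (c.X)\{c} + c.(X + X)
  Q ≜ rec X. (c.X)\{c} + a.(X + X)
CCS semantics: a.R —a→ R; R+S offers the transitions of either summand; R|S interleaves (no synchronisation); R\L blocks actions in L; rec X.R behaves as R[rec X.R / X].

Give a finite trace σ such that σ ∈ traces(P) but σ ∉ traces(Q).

Reachable graph of P (2 states):
  u0 = rec X. (c.X)\{c} + c.(X + X) :: —c→ u1
  u1 = (rec X. (c.X)\{c} + c.(X + X)) + (rec X. (c.X)\{c} + c.(X + X)) :: —c→ u1
Reachable graph of Q (2 states):
  v0 = rec X. (c.X)\{c} + a.(X + X) :: —a→ v1
  v1 = (rec X. (c.X)\{c} + a.(X + X)) + (rec X. (c.X)\{c} + a.(X + X)) :: —a→ v1
Executing c from P (initial set {u0}):
  [1] c ⇒ {u1}
  ✓ P
Executing c from Q (initial set {v0}):
  [1] c ⇒ ∅ (Q stuck)

c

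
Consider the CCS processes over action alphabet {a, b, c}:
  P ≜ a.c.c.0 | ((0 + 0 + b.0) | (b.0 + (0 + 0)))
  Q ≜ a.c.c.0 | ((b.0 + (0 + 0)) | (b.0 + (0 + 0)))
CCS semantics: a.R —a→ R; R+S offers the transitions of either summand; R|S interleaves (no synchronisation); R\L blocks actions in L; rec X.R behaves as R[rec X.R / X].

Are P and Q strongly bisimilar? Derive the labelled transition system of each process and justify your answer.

Reachable graph of P (16 states):
  p0 = a.c.c.0 | ((0 + 0 + b.0) | (b.0 + (0 + 0))) | --a--▸ p1, --b--▸ p2, --b--▸ p3
  p1 = c.c.0 | ((0 + 0 + b.0) | (b.0 + (0 + 0))) | --b--▸ p4, --b--▸ p5, --c--▸ p6
  p2 = a.c.c.0 | ((0 + 0 + b.0) | 0) | --a--▸ p4, --b--▸ p7
  p3 = a.c.c.0 | (0 | (b.0 + (0 + 0))) | --a--▸ p5, --b--▸ p7
  p4 = c.c.0 | ((0 + 0 + b.0) | 0) | --b--▸ p8, --c--▸ p9
  p5 = c.c.0 | (0 | (b.0 + (0 + 0))) | --b--▸ p8, --c--▸ p10
  p6 = c.0 | ((0 + 0 + b.0) | (b.0 + (0 + 0))) | --b--▸ p10, --b--▸ p9, --c--▸ p11
  p7 = a.c.c.0 | (0 | 0) | --a--▸ p8
  p8 = c.c.0 | (0 | 0) | --c--▸ p12
  p9 = c.0 | ((0 + 0 + b.0) | 0) | --b--▸ p12, --c--▸ p13
  p10 = c.0 | (0 | (b.0 + (0 + 0))) | --b--▸ p12, --c--▸ p14
  p11 = 0 | ((0 + 0 + b.0) | (b.0 + (0 + 0))) | --b--▸ p13, --b--▸ p14
  p12 = c.0 | (0 | 0) | --c--▸ p15
  p13 = 0 | ((0 + 0 + b.0) | 0) | --b--▸ p15
  p14 = 0 | (0 | (b.0 + (0 + 0))) | --b--▸ p15
  p15 = 0 | (0 | 0) | ·
Reachable graph of Q (16 states):
  q0 = a.c.c.0 | ((b.0 + (0 + 0)) | (b.0 + (0 + 0))) | --a--▸ q1, --b--▸ q2, --b--▸ q3
  q1 = c.c.0 | ((b.0 + (0 + 0)) | (b.0 + (0 + 0))) | --b--▸ q4, --b--▸ q5, --c--▸ q6
  q2 = a.c.c.0 | ((b.0 + (0 + 0)) | 0) | --a--▸ q4, --b--▸ q7
  q3 = a.c.c.0 | (0 | (b.0 + (0 + 0))) | --a--▸ q5, --b--▸ q7
  q4 = c.c.0 | ((b.0 + (0 + 0)) | 0) | --b--▸ q8, --c--▸ q9
  q5 = c.c.0 | (0 | (b.0 + (0 + 0))) | --b--▸ q8, --c--▸ q10
  q6 = c.0 | ((b.0 + (0 + 0)) | (b.0 + (0 + 0))) | --b--▸ q10, --b--▸ q9, --c--▸ q11
  q7 = a.c.c.0 | (0 | 0) | --a--▸ q8
  q8 = c.c.0 | (0 | 0) | --c--▸ q12
  q9 = c.0 | ((b.0 + (0 + 0)) | 0) | --b--▸ q12, --c--▸ q13
  q10 = c.0 | (0 | (b.0 + (0 + 0))) | --b--▸ q12, --c--▸ q14
  q11 = 0 | ((b.0 + (0 + 0)) | (b.0 + (0 + 0))) | --b--▸ q13, --b--▸ q14
  q12 = c.0 | (0 | 0) | --c--▸ q15
  q13 = 0 | ((b.0 + (0 + 0)) | 0) | --b--▸ q15
  q14 = 0 | (0 | (b.0 + (0 + 0))) | --b--▸ q15
  q15 = 0 | (0 | 0) | ·
Partition-refinement fixed point:
  B0 = {p0, q0}
  B1 = {p2, p3, q2, q3}
  B2 = {p4, p5, q4, q5}
  B3 = {p10, p9, q10, q9}
  B4 = {p13, p14, q13, q14}
  B5 = {p15, q15}
  B6 = {p12, q12}
  B7 = {p8, q8}
  B8 = {p7, q7}
  B9 = {p1, q1}
  B10 = {p6, q6}
  B11 = {p11, q11}
p0 ∈ B0, q0 ∈ B0 → same block

bisimilar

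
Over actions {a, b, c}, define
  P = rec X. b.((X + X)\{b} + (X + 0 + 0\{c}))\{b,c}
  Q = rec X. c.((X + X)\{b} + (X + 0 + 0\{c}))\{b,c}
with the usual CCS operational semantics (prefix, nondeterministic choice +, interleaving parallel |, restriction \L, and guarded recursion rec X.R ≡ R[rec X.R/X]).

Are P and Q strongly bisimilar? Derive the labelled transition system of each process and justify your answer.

Reachable graph of P (2 states):
  u0 = rec X. b.((X + X)\{b} + (X + 0 + 0\{c}))\{b,c} has moves —b→ u1
  u1 = (((rec X. b.((X + X)\{b} + (X + 0 + 0\{c}))\{b,c}) + (rec X. b.((X + X)\{b} + (X + 0 + 0\{c}))\{b,c}))\{b} + ((rec X. b.((X + X)\{b} + (X + 0 + 0\{c}))\{b,c}) + 0 + 0\{c}))\{b,c} has moves deadlocked
Reachable graph of Q (2 states):
  v0 = rec X. c.((X + X)\{b} + (X + 0 + 0\{c}))\{b,c} has moves —c→ v1
  v1 = (((rec X. c.((X + X)\{b} + (X + 0 + 0\{c}))\{b,c}) + (rec X. c.((X + X)\{b} + (X + 0 + 0\{c}))\{b,c}))\{b} + ((rec X. c.((X + X)\{b} + (X + 0 + 0\{c}))\{b,c}) + 0 + 0\{c}))\{b,c} has moves deadlocked
Coarsest stable partition (strong bisimilarity classes):
  B0 = {u0}
  B1 = {u1, v1}
  B2 = {v0}
u0 ∈ B0, v0 ∈ B2 → different blocks

NO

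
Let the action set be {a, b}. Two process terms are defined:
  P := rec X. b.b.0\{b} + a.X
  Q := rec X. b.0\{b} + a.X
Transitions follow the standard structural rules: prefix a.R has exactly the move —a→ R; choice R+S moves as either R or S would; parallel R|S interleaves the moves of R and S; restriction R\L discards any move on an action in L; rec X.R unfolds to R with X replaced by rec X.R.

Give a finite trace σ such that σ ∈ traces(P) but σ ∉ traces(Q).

LTS(P): 3 reachable states
  s0 = rec X. b.b.0\{b} + a.X ⊢ --a--▸ s0, --b--▸ s1
  s1 = b.0\{b} ⊢ --b--▸ s2
  s2 = 0\{b} ⊢ stopped
LTS(Q): 2 reachable states
  t0 = rec X. b.0\{b} + a.X ⊢ --a--▸ t0, --b--▸ t1
  t1 = 0\{b} ⊢ stopped
Executing bb from P (initial set {s0}):
  step 1 (b): {s1}
  step 2 (b): {s2}
  P completes σ.
Executing bb from Q (initial set {t0}):
  step 1 (b): {t1}
  step 2 (b): no successor for Q

bb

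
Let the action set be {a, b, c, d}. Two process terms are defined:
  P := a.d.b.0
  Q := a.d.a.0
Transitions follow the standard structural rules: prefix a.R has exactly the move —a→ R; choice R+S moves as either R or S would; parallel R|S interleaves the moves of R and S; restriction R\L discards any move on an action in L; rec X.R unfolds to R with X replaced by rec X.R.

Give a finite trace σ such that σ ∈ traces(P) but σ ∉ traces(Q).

LTS(P): 4 reachable states
  u0 = a.d.b.0 | -a-> u1
  u1 = d.b.0 | -d-> u2
  u2 = b.0 | -b-> u3
  u3 = 0 | (no moves)
LTS(Q): 4 reachable states
  v0 = a.d.a.0 | -a-> v1
  v1 = d.a.0 | -d-> v2
  v2 = a.0 | -a-> v3
  v3 = 0 | (no moves)
Trace ⟨adb⟩ through P, begin at {u0}:
  step 1 (a): {u1}
  step 2 (d): {u2}
  step 3 (b): {u3}
  P completes σ.
Trace ⟨adb⟩ through Q, begin at {v0}:
  step 1 (a): {v1}
  step 2 (d): {v2}
  step 3 (b): ∅ (Q stuck)

adb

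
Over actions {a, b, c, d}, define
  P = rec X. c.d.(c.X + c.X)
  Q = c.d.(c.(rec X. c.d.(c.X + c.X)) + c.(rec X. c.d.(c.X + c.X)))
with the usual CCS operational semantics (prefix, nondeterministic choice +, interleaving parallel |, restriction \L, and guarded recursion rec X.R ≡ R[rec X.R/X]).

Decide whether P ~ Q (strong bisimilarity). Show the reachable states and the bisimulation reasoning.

P's transition system — 3 states:
  m0 = rec X. c.d.(c.X + c.X) | ··c··> m1
  m1 = d.(c.(rec X. c.d.(c.X + c.X)) + c.(rec X. c.d.(c.X + c.X))) | ··d··> m2
  m2 = c.(rec X. c.d.(c.X + c.X)) + c.(rec X. c.d.(c.X + c.X)) | ··c··> m0
Q's transition system — 4 states:
  n0 = c.d.(c.(rec X. c.d.(c.X + c.X)) + c.(rec X. c.d.(c.X + c.X))) | ··c··> n1
  n1 = d.(c.(rec X. c.d.(c.X + c.X)) + c.(rec X. c.d.(c.X + c.X))) | ··d··> n2
  n2 = c.(rec X. c.d.(c.X + c.X)) + c.(rec X. c.d.(c.X + c.X)) | ··c··> n3
  n3 = rec X. c.d.(c.X + c.X) | ··c··> n1
Bisimilarity quotient blocks:
  B0 = {m0, n0, n3}
  B1 = {m1, n1}
  B2 = {m2, n2}
m0 ∈ B0, n0 ∈ B0 → same block

bisimilar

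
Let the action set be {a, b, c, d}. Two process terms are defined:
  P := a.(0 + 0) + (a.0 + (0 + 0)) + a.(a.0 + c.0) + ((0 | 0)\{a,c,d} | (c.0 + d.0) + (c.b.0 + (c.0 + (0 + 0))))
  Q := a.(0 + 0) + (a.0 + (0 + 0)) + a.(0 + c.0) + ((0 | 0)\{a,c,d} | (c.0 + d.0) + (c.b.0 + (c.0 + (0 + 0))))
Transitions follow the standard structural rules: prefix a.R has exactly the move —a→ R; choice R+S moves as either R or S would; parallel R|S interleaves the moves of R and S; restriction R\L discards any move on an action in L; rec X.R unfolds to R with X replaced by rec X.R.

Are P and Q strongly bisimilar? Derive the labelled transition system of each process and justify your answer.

Reachable graph of P (6 states):
  m0 = a.(0 + 0) + (a.0 + (0 + 0)) + a.(a.0 + c.0) + ((0 | 0)\{a,c,d} | (c.0 + d.0) + (c.b.0 + (c.0 + (0 + 0)))) → -a-> m1, -a-> m2, -a-> m3, -c-> m1, -c-> m4, -c-> m5, -d-> m4
  m1 = 0 → ∅
  m2 = 0 + 0 → ∅
  m3 = a.0 + c.0 → -a-> m1, -c-> m1
  m4 = (0 | 0)\{a,c,d} | 0 → ∅
  m5 = b.0 → -b-> m1
Reachable graph of Q (6 states):
  n0 = a.(0 + 0) + (a.0 + (0 + 0)) + a.(0 + c.0) + ((0 | 0)\{a,c,d} | (c.0 + d.0) + (c.b.0 + (c.0 + (0 + 0)))) → -a-> n1, -a-> n2, -a-> n3, -c-> n1, -c-> n4, -c-> n5, -d-> n4
  n1 = 0 → ∅
  n2 = 0 + 0 → ∅
  n3 = 0 + c.0 → -c-> n1
  n4 = (0 | 0)\{a,c,d} | 0 → ∅
  n5 = b.0 → -b-> n1
Coarsest stable partition (strong bisimilarity classes):
  B0 = {m0}
  B1 = {m1, m2, m4, n1, n2, n4}
  B2 = {m3}
  B3 = {m5, n5}
  B4 = {n0}
  B5 = {n3}
m0 ∈ B0, n0 ∈ B4 → different blocks

P ≁ Q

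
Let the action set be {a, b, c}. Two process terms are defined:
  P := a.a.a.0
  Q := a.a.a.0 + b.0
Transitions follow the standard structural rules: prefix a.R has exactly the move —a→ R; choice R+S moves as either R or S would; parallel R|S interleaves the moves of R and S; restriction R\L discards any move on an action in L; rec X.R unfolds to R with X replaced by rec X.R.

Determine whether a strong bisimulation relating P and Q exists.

LTS(P): 4 reachable states
  p0 = a.a.a.0 :: --a--▸ p1
  p1 = a.a.0 :: --a--▸ p2
  p2 = a.0 :: --a--▸ p3
  p3 = 0 :: (no moves)
LTS(Q): 4 reachable states
  q0 = a.a.a.0 + b.0 :: --a--▸ q1, --b--▸ q2
  q1 = a.a.0 :: --a--▸ q3
  q2 = 0 :: (no moves)
  q3 = a.0 :: --a--▸ q2
Bisimilarity quotient blocks:
  B0 = {p0}
  B1 = {p1, q1}
  B2 = {p2, q3}
  B3 = {p3, q2}
  B4 = {q0}
p0 ∈ B0, q0 ∈ B4 → different blocks

not bisimilar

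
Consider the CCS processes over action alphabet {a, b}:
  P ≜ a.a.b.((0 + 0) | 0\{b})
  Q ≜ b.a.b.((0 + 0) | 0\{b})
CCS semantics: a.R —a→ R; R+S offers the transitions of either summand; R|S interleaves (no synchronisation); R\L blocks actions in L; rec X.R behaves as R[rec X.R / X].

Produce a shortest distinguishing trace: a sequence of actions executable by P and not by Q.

a

P's transition system — 4 states:
  s0 = a.a.b.((0 + 0) | 0\{b}) | --a--▸ s1
  s1 = a.b.((0 + 0) | 0\{b}) | --a--▸ s2
  s2 = b.((0 + 0) | 0\{b}) | --b--▸ s3
  s3 = (0 + 0) | 0\{b} | stopped
Q's transition system — 4 states:
  t0 = b.a.b.((0 + 0) | 0\{b}) | --b--▸ t1
  t1 = a.b.((0 + 0) | 0\{b}) | --a--▸ t2
  t2 = b.((0 + 0) | 0\{b}) | --b--▸ t3
  t3 = (0 + 0) | 0\{b} | stopped
Run σ = ⟨a⟩ on P: start {s0}
  [1] a ⇒ {s1}
  — P admits the full trace.
Run σ = ⟨a⟩ on Q: start {t0}
  [1] a ⇒ no successor for Q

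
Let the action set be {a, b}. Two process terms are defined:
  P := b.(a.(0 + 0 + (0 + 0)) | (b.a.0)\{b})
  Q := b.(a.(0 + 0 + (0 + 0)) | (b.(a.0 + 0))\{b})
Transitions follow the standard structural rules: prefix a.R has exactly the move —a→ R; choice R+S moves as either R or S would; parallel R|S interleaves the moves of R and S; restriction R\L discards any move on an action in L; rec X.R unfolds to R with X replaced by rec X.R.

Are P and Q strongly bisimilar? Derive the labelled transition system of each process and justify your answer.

P's transition system — 3 states:
  p0 = b.(a.(0 + 0 + (0 + 0)) | (b.a.0)\{b}) | -b-> p1
  p1 = a.(0 + 0 + (0 + 0)) | (b.a.0)\{b} | -a-> p2
  p2 = (0 + 0 + (0 + 0)) | (b.a.0)\{b} | ·
Q's transition system — 3 states:
  q0 = b.(a.(0 + 0 + (0 + 0)) | (b.(a.0 + 0))\{b}) | -b-> q1
  q1 = a.(0 + 0 + (0 + 0)) | (b.(a.0 + 0))\{b} | -a-> q2
  q2 = (0 + 0 + (0 + 0)) | (b.(a.0 + 0))\{b} | ·
Coarsest stable partition (strong bisimilarity classes):
  B0 = {p0, q0}
  B1 = {p1, q1}
  B2 = {p2, q2}
p0 ∈ B0, q0 ∈ B0 → same block

bisimilar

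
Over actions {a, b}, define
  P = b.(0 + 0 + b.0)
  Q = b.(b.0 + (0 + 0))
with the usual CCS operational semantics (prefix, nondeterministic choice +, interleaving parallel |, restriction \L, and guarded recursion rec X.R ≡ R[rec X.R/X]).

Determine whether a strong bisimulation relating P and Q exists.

P's transition system — 3 states:
  u0 = b.(0 + 0 + b.0) :: ··b··> u1
  u1 = 0 + 0 + b.0 :: ··b··> u2
  u2 = 0 :: ·
Q's transition system — 3 states:
  v0 = b.(b.0 + (0 + 0)) :: ··b··> v1
  v1 = b.0 + (0 + 0) :: ··b··> v2
  v2 = 0 :: ·
Coarsest stable partition (strong bisimilarity classes):
  B0 = {u0, v0}
  B1 = {u1, v1}
  B2 = {u2, v2}
u0 ∈ B0, v0 ∈ B0 → same block

bisimilar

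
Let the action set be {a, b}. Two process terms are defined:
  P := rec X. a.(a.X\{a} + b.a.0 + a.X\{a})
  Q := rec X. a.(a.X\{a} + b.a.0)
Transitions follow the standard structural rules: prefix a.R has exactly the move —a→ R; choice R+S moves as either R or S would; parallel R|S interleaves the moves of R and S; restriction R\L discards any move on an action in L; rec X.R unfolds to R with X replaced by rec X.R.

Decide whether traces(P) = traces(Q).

YES

LTS(P): 5 reachable states
  p0 = rec X. a.(a.X\{a} + b.a.0 + a.X\{a}) has moves --a--▸ p1
  p1 = a.(rec X. a.(a.X\{a} + b.a.0 + a.X\{a}))\{a} + b.a.0 + a.(rec X. a.(a.X\{a} + b.a.0 + a.X\{a}))\{a} has moves --a--▸ p2, --b--▸ p3
  p2 = (rec X. a.(a.X\{a} + b.a.0 + a.X\{a}))\{a} has moves ∅
  p3 = a.0 has moves --a--▸ p4
  p4 = 0 has moves ∅
LTS(Q): 5 reachable states
  q0 = rec X. a.(a.X\{a} + b.a.0) has moves --a--▸ q1
  q1 = a.(rec X. a.(a.X\{a} + b.a.0))\{a} + b.a.0 has moves --a--▸ q2, --b--▸ q3
  q2 = (rec X. a.(a.X\{a} + b.a.0))\{a} has moves ∅
  q3 = a.0 has moves --a--▸ q4
  q4 = 0 has moves ∅
Partition-refinement fixed point:
  B0 = {p0, q0}
  B1 = {p1, q1}
  B2 = {p2, p4, q2, q4}
  B3 = {p3, q3}
p0 ∈ B0, q0 ∈ B0 → same block
Bisimilar ⇒ trace-equivalent.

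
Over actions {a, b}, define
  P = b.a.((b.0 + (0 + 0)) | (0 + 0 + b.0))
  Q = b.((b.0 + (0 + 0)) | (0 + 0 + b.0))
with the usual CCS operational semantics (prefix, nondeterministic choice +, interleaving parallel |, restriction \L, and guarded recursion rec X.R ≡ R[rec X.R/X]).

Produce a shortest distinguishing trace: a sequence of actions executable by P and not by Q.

LTS(P): 6 reachable states
  s0 = b.a.((b.0 + (0 + 0)) | (0 + 0 + b.0)) has moves -b-> s1
  s1 = a.((b.0 + (0 + 0)) | (0 + 0 + b.0)) has moves -a-> s2
  s2 = (b.0 + (0 + 0)) | (0 + 0 + b.0) has moves -b-> s3, -b-> s4
  s3 = (b.0 + (0 + 0)) | 0 has moves -b-> s5
  s4 = 0 | (0 + 0 + b.0) has moves -b-> s5
  s5 = 0 | 0 has moves (no moves)
LTS(Q): 5 reachable states
  t0 = b.((b.0 + (0 + 0)) | (0 + 0 + b.0)) has moves -b-> t1
  t1 = (b.0 + (0 + 0)) | (0 + 0 + b.0) has moves -b-> t2, -b-> t3
  t2 = (b.0 + (0 + 0)) | 0 has moves -b-> t4
  t3 = 0 | (0 + 0 + b.0) has moves -b-> t4
  t4 = 0 | 0 has moves (no moves)
Trace ⟨ba⟩ through P, begin at {s0}:
  [1] b ⇒ {s1}
  [2] a ⇒ {s2}
  — P admits the full trace.
Trace ⟨ba⟩ through Q, begin at {t0}:
  [1] b ⇒ {t1}
  [2] a ⇒ ∅ (Q stuck)

ba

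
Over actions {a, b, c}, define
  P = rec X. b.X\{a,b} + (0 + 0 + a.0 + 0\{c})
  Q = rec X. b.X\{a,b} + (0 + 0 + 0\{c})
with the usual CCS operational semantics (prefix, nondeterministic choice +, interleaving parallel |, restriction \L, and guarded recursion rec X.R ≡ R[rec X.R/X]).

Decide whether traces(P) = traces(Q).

Reachable graph of P (3 states):
  m0 = rec X. b.X\{a,b} + (0 + 0 + a.0 + 0\{c}) :: ··a··> m1, ··b··> m2
  m1 = 0 :: stopped
  m2 = (rec X. b.X\{a,b} + (0 + 0 + a.0 + 0\{c}))\{a,b} :: stopped
Reachable graph of Q (2 states):
  n0 = rec X. b.X\{a,b} + (0 + 0 + 0\{c}) :: ··b··> n1
  n1 = (rec X. b.X\{a,b} + (0 + 0 + 0\{c}))\{a,b} :: stopped
Executing a from P (initial set {m0}):
  step 1 (a): {m1}
  P completes σ.
Executing a from Q (initial set {n0}):
  step 1 (a): no successor for Q

trace-distinct — witness ⟨a⟩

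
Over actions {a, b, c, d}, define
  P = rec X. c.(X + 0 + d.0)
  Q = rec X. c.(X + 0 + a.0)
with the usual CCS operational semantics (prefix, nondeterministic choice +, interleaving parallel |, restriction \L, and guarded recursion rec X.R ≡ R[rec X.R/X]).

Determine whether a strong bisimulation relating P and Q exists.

Reachable graph of P (3 states):
  s0 = rec X. c.(X + 0 + d.0) ⊢ ··c··> s1
  s1 = (rec X. c.(X + 0 + d.0)) + 0 + d.0 ⊢ ··c··> s1, ··d··> s2
  s2 = 0 ⊢ stopped
Reachable graph of Q (3 states):
  t0 = rec X. c.(X + 0 + a.0) ⊢ ··c··> t1
  t1 = (rec X. c.(X + 0 + a.0)) + 0 + a.0 ⊢ ··a··> t2, ··c··> t1
  t2 = 0 ⊢ stopped
Coarsest stable partition (strong bisimilarity classes):
  B0 = {s0}
  B1 = {s1}
  B2 = {s2, t2}
  B3 = {t0}
  B4 = {t1}
s0 ∈ B0, t0 ∈ B3 → different blocks

NO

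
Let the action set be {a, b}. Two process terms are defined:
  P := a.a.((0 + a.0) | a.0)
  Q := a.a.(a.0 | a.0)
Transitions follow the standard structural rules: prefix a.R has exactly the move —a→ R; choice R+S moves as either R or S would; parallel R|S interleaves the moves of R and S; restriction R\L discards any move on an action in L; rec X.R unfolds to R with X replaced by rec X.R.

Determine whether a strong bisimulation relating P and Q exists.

LTS(P): 6 reachable states
  u0 = a.a.((0 + a.0) | a.0) ⊢ —a→ u1
  u1 = a.((0 + a.0) | a.0) ⊢ —a→ u2
  u2 = (0 + a.0) | a.0 ⊢ —a→ u3, —a→ u4
  u3 = (0 + a.0) | 0 ⊢ —a→ u5
  u4 = 0 | a.0 ⊢ —a→ u5
  u5 = 0 | 0 ⊢ stopped
LTS(Q): 6 reachable states
  v0 = a.a.(a.0 | a.0) ⊢ —a→ v1
  v1 = a.(a.0 | a.0) ⊢ —a→ v2
  v2 = a.0 | a.0 ⊢ —a→ v3, —a→ v4
  v3 = 0 | a.0 ⊢ —a→ v5
  v4 = a.0 | 0 ⊢ —a→ v5
  v5 = 0 | 0 ⊢ stopped
Partition-refinement fixed point:
  B0 = {u0, v0}
  B1 = {u1, v1}
  B2 = {u2, v2}
  B3 = {u3, u4, v3, v4}
  B4 = {u5, v5}
u0 ∈ B0, v0 ∈ B0 → same block

YES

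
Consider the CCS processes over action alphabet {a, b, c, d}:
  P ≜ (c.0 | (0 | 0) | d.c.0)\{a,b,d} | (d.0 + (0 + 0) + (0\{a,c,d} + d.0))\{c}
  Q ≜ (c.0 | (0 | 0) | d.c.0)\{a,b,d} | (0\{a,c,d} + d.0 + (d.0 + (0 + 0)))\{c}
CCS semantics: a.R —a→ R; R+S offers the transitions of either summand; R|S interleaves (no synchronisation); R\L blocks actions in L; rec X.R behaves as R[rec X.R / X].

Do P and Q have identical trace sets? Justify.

YES

Reachable graph of P (4 states):
  m0 = (c.0 | (0 | 0) | d.c.0)\{a,b,d} | (d.0 + (0 + 0) + (0\{a,c,d} + d.0))\{c} | =c=> m1, =d=> m2
  m1 = (0 | (0 | 0) | d.c.0)\{a,b,d} | (d.0 + (0 + 0) + (0\{a,c,d} + d.0))\{c} | =d=> m3
  m2 = (c.0 | (0 | 0) | d.c.0)\{a,b,d} | 0\{c} | =c=> m3
  m3 = (0 | (0 | 0) | d.c.0)\{a,b,d} | 0\{c} | ·
Reachable graph of Q (4 states):
  n0 = (c.0 | (0 | 0) | d.c.0)\{a,b,d} | (0\{a,c,d} + d.0 + (d.0 + (0 + 0)))\{c} | =c=> n1, =d=> n2
  n1 = (0 | (0 | 0) | d.c.0)\{a,b,d} | (0\{a,c,d} + d.0 + (d.0 + (0 + 0)))\{c} | =d=> n3
  n2 = (c.0 | (0 | 0) | d.c.0)\{a,b,d} | 0\{c} | =c=> n3
  n3 = (0 | (0 | 0) | d.c.0)\{a,b,d} | 0\{c} | ·
Bisimilarity quotient blocks:
  B0 = {m0, n0}
  B1 = {m1, n1}
  B2 = {m3, n3}
  B3 = {m2, n2}
m0 ∈ B0, n0 ∈ B0 → same block
Bisimilar ⇒ trace-equivalent.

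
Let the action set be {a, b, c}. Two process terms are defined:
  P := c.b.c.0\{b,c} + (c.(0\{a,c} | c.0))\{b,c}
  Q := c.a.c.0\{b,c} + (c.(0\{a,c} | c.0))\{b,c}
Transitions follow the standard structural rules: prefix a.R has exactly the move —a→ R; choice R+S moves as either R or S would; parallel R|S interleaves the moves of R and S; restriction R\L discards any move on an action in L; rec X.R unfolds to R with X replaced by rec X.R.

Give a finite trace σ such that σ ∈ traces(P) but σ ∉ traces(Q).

LTS(P): 4 reachable states
  m0 = c.b.c.0\{b,c} + (c.(0\{a,c} | c.0))\{b,c} | ··c··> m1
  m1 = b.c.0\{b,c} | ··b··> m2
  m2 = c.0\{b,c} | ··c··> m3
  m3 = 0\{b,c} | ∅
LTS(Q): 4 reachable states
  n0 = c.a.c.0\{b,c} + (c.(0\{a,c} | c.0))\{b,c} | ··c··> n1
  n1 = a.c.0\{b,c} | ··a··> n2
  n2 = c.0\{b,c} | ··c··> n3
  n3 = 0\{b,c} | ∅
Executing cb from P (initial set {m0}):
  after c @ step 1: {m1}
  after b @ step 2: {m2}
  — P admits the full trace.
Executing cb from Q (initial set {n0}):
  after c @ step 1: {n1}
  after b @ step 2: ∅  — Q cannot continue

cb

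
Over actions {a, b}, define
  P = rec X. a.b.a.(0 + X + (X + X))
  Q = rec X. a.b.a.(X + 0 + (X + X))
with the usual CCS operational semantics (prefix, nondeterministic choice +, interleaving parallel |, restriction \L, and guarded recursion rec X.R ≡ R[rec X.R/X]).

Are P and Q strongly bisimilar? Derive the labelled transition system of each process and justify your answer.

P's transition system — 4 states:
  s0 = rec X. a.b.a.(0 + X + (X + X)) | —a→ s1
  s1 = b.a.(0 + (rec X. a.b.a.(0 + X + (X + X))) + ((rec X. a.b.a.(0 + X + (X + X))) + (rec X. a.b.a.(0 + X + (X + X))))) | —b→ s2
  s2 = a.(0 + (rec X. a.b.a.(0 + X + (X + X))) + ((rec X. a.b.a.(0 + X + (X + X))) + (rec X. a.b.a.(0 + X + (X + X))))) | —a→ s3
  s3 = 0 + (rec X. a.b.a.(0 + X + (X + X))) + ((rec X. a.b.a.(0 + X + (X + X))) + (rec X. a.b.a.(0 + X + (X + X)))) | —a→ s1
Q's transition system — 4 states:
  t0 = rec X. a.b.a.(X + 0 + (X + X)) | —a→ t1
  t1 = b.a.((rec X. a.b.a.(X + 0 + (X + X))) + 0 + ((rec X. a.b.a.(X + 0 + (X + X))) + (rec X. a.b.a.(X + 0 + (X + X))))) | —b→ t2
  t2 = a.((rec X. a.b.a.(X + 0 + (X + X))) + 0 + ((rec X. a.b.a.(X + 0 + (X + X))) + (rec X. a.b.a.(X + 0 + (X + X))))) | —a→ t3
  t3 = (rec X. a.b.a.(X + 0 + (X + X))) + 0 + ((rec X. a.b.a.(X + 0 + (X + X))) + (rec X. a.b.a.(X + 0 + (X + X)))) | —a→ t1
Bisimilarity quotient blocks:
  B0 = {s0, s3, t0, t3}
  B1 = {s1, t1}
  B2 = {s2, t2}
s0 ∈ B0, t0 ∈ B0 → same block

bisimilar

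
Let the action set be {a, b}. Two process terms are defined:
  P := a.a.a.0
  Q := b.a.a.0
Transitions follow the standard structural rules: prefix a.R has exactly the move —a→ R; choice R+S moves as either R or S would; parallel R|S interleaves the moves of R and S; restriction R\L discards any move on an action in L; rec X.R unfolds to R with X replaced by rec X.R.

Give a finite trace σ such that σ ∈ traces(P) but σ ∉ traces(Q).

LTS(P): 4 reachable states
  s0 = a.a.a.0 :: --a--▸ s1
  s1 = a.a.0 :: --a--▸ s2
  s2 = a.0 :: --a--▸ s3
  s3 = 0 :: ·
LTS(Q): 4 reachable states
  t0 = b.a.a.0 :: --b--▸ t1
  t1 = a.a.0 :: --a--▸ t2
  t2 = a.0 :: --a--▸ t3
  t3 = 0 :: ·
Trace ⟨a⟩ through P, begin at {s0}:
  step 1 (a): {s1}
  ✓ P
Trace ⟨a⟩ through Q, begin at {t0}:
  step 1 (a): ∅  — Q cannot continue

a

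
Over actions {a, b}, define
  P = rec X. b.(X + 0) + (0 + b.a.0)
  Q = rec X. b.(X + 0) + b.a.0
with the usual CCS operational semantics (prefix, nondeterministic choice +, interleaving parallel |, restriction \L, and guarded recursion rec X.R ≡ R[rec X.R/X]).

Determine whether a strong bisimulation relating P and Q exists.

P ~ Q

P's transition system — 4 states:
  p0 = rec X. b.(X + 0) + (0 + b.a.0) ⊢ -b-> p1, -b-> p2
  p1 = (rec X. b.(X + 0) + (0 + b.a.0)) + 0 ⊢ -b-> p1, -b-> p2
  p2 = a.0 ⊢ -a-> p3
  p3 = 0 ⊢ deadlocked
Q's transition system — 4 states:
  q0 = rec X. b.(X + 0) + b.a.0 ⊢ -b-> q1, -b-> q2
  q1 = (rec X. b.(X + 0) + b.a.0) + 0 ⊢ -b-> q1, -b-> q2
  q2 = a.0 ⊢ -a-> q3
  q3 = 0 ⊢ deadlocked
Bisimilarity quotient blocks:
  B0 = {p0, p1, q0, q1}
  B1 = {p2, q2}
  B2 = {p3, q3}
p0 ∈ B0, q0 ∈ B0 → same block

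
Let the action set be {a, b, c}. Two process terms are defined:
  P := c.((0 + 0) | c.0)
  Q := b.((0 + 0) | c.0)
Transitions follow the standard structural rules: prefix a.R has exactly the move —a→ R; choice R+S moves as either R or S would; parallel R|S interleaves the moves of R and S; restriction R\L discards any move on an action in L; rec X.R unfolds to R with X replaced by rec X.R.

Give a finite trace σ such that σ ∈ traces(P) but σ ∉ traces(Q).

c

LTS(P): 3 reachable states
  p0 = c.((0 + 0) | c.0) :: =c=> p1
  p1 = (0 + 0) | c.0 :: =c=> p2
  p2 = (0 + 0) | 0 :: deadlocked
LTS(Q): 3 reachable states
  q0 = b.((0 + 0) | c.0) :: =b=> q1
  q1 = (0 + 0) | c.0 :: =c=> q2
  q2 = (0 + 0) | 0 :: deadlocked
Executing c from P (initial set {p0}):
  after c @ step 1: {p1}
  ✓ P
Executing c from Q (initial set {q0}):
  after c @ step 1: no successor for Q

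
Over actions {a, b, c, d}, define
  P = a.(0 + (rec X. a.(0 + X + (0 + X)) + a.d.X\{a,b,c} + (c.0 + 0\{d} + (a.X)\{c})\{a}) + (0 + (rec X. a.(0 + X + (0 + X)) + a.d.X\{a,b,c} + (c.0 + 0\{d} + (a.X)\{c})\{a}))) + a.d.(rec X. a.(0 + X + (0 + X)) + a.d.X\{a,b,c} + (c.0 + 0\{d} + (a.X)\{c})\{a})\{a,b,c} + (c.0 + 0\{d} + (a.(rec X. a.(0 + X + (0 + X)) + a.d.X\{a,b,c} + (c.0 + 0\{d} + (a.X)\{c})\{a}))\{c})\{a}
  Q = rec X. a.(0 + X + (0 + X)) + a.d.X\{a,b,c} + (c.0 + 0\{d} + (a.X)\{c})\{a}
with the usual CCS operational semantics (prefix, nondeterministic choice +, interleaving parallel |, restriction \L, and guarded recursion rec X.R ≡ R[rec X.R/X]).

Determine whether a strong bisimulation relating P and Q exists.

LTS(P): 5 reachable states
  p0 = a.(0 + (rec X. a.(0 + X + (0 + X)) + a.d.X\{a,b,c} + (c.0 + 0\{d} + (a.X)\{c})\{a}) + (0 + (rec X. a.(0 + X + (0 + X)) + a.d.X\{a,b,c} + (c.0 + 0\{d} + (a.X)\{c})\{a}))) + a.d.(rec X. a.(0 + X + (0 + X)) + a.d.X\{a,b,c} + (c.0 + 0\{d} + (a.X)\{c})\{a})\{a,b,c} + (c.0 + 0\{d} + (a.(rec X. a.(0 + X + (0 + X)) + a.d.X\{a,b,c} + (c.0 + 0\{d} + (a.X)\{c})\{a}))\{c})\{a} | —a→ p1, —a→ p2, —c→ p3
  p1 = 0 + (rec X. a.(0 + X + (0 + X)) + a.d.X\{a,b,c} + (c.0 + 0\{d} + (a.X)\{c})\{a}) + (0 + (rec X. a.(0 + X + (0 + X)) + a.d.X\{a,b,c} + (c.0 + 0\{d} + (a.X)\{c})\{a})) | —a→ p1, —a→ p2, —c→ p3
  p2 = d.(rec X. a.(0 + X + (0 + X)) + a.d.X\{a,b,c} + (c.0 + 0\{d} + (a.X)\{c})\{a})\{a,b,c} | —d→ p4
  p3 = 0\{a} | stopped
  p4 = (rec X. a.(0 + X + (0 + X)) + a.d.X\{a,b,c} + (c.0 + 0\{d} + (a.X)\{c})\{a})\{a,b,c} | stopped
LTS(Q): 5 reachable states
  q0 = rec X. a.(0 + X + (0 + X)) + a.d.X\{a,b,c} + (c.0 + 0\{d} + (a.X)\{c})\{a} | —a→ q1, —a→ q2, —c→ q3
  q1 = 0 + (rec X. a.(0 + X + (0 + X)) + a.d.X\{a,b,c} + (c.0 + 0\{d} + (a.X)\{c})\{a}) + (0 + (rec X. a.(0 + X + (0 + X)) + a.d.X\{a,b,c} + (c.0 + 0\{d} + (a.X)\{c})\{a})) | —a→ q1, —a→ q2, —c→ q3
  q2 = d.(rec X. a.(0 + X + (0 + X)) + a.d.X\{a,b,c} + (c.0 + 0\{d} + (a.X)\{c})\{a})\{a,b,c} | —d→ q4
  q3 = 0\{a} | stopped
  q4 = (rec X. a.(0 + X + (0 + X)) + a.d.X\{a,b,c} + (c.0 + 0\{d} + (a.X)\{c})\{a})\{a,b,c} | stopped
Coarsest stable partition (strong bisimilarity classes):
  B0 = {p0, p1, q0, q1}
  B1 = {p3, p4, q3, q4}
  B2 = {p2, q2}
p0 ∈ B0, q0 ∈ B0 → same block

P ~ Q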